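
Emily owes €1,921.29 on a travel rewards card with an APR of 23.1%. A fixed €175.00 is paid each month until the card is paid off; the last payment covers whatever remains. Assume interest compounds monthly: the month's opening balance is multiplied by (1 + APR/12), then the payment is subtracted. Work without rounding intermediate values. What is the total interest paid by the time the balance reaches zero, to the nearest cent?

Monthly rate r = 23.1%/12 = 1.925% = 0.01925.
Payoff takes n = ⌈−ln(1 − rB₀/P)/ln(1+r)⌉ = ⌈12.452⌉ = 13 payments; the last is €79.51.
Total paid = 12·€175.00 + €79.51 = €2,179.51.
Total interest = total paid − principal = €2,179.51 − €1,921.29 = €258.22.

€258.22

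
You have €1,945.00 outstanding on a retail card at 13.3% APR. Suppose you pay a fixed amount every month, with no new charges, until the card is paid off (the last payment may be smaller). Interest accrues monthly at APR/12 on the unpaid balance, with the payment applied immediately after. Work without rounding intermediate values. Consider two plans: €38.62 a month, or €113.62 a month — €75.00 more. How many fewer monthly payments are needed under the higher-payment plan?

Monthly rate r = 13.3%/12 = 1.10833% = 0.0110833.
At €38.62/mo: n = ⌈−ln(1 − rB₀/P)/ln(1+r)⌉ = 75 payments (last €4.25); total interest = total paid − €1,945.00 = €917.13.
At €113.62/mo: 20 payments (last €9.97); total interest €223.75.
Payments saved = 75 − 20 = 55.

55 fewer payments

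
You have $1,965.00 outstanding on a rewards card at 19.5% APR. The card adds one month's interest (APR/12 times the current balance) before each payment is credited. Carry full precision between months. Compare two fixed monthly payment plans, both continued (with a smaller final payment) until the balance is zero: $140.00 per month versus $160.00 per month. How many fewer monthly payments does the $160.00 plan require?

3 fewer payments

Monthly rate r = 19.5%/12 = 1.625% = 0.01625.
At $140.00/mo: n = ⌈−ln(1 − rB₀/P)/ln(1+r)⌉ = 17 payments (last $8.44); total interest = total paid − $1,965.00 = $283.44.
At $160.00/mo: 14 payments (last $129.78); total interest $244.78.
Payments saved = 17 − 14 = 3.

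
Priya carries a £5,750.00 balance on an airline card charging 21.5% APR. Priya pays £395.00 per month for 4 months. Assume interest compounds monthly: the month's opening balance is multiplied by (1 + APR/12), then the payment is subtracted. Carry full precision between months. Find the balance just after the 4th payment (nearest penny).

Monthly rate r = 21.5%/12 = 1.79167% = 0.0179167.
Each month: B ← B·(1+r) − £395.00.
Month 1: interest £103.02; balance after payment £5,458.02.
Month 2: interest £97.79; balance after payment £5,160.81.
Month 3: interest £92.46; balance after payment £4,858.27.
Month 4: interest £87.04; balance after payment £4,550.32.

£4,550.32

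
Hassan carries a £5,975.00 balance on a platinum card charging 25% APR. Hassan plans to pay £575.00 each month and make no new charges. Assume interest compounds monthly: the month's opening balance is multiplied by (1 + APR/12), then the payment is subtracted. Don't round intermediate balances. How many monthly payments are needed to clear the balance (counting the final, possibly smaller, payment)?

Monthly rate r = 25%/12 = 2.08333% = 0.0208333.
Recurrence: B ← B·(1+r) − £575.00.
Month 1: interest £124.48; balance after payment £5,524.48.
Month 2: interest £115.09; balance after payment £5,064.57.
Closed form: n = −ln(1 − rB₀/P)/ln(1+r) = −ln(0.78351)/ln(1.02083) ≈ 11.832, so the balance reaches zero during payment 12.

12 months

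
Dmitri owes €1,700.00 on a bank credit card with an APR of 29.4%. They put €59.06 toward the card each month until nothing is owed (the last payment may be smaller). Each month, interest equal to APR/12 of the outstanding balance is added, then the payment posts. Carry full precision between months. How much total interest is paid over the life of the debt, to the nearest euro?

Monthly rate r = 29.4%/12 = 2.45% = 0.0245.
Payoff takes n = ⌈−ln(1 − rB₀/P)/ln(1+r)⌉ = ⌈50.466⌉ = 51 payments; the last is €27.69.
Total paid = 50·€59.06 + €27.69 = €2,980.69.
Total interest = total paid − principal = €2,980.69 − €1,700.00 = €1,280.69.

€1,281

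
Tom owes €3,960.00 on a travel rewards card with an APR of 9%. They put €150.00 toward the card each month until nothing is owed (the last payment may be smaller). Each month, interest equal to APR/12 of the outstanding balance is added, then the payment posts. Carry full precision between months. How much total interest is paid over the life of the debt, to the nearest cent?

€469.60

Monthly rate r = 9%/12 = 0.75% = 0.0075.
Payoff takes n = ⌈−ln(1 − rB₀/P)/ln(1+r)⌉ = ⌈29.530⌉ = 30 payments; the last is €79.60.
Total paid = 29·€150.00 + €79.60 = €4,429.60.
Total interest = total paid − principal = €4,429.60 − €3,960.00 = €469.60.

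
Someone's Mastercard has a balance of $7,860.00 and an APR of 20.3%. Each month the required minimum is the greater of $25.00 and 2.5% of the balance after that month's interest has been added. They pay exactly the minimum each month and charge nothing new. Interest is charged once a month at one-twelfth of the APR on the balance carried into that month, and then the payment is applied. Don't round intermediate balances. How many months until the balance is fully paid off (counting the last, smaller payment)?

309 months

Monthly rate r = 20.3%/12 = 1.69167% = 0.0169167.
While 2.5% of the post-interest balance exceeds $25.00, each month B ← (B·(1+r))·(1 − 0.025), i.e. B shrinks by the factor (1+r)·0.975 = 0.99149.
This holds for months 1–244. Entering month 245 the balance is $977.64; 2.5% of the post-interest balance is now below $25.00, so the flat $25.00 minimum applies from here.
From month 245 a fixed $25.00 at rate r clears $977.64 in 65 more payments. Total: 244 + 65 = 309 months.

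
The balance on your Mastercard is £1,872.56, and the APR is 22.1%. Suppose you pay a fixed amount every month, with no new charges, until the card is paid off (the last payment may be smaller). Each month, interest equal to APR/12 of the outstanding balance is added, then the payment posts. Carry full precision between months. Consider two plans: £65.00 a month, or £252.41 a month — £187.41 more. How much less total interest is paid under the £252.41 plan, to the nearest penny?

Monthly rate r = 22.1%/12 = 1.84167% = 0.0184167.
At £65.00/mo: n = ⌈−ln(1 − rB₀/P)/ln(1+r)⌉ = 42 payments (last £28.63); total interest = total paid − £1,872.56 = £821.07.
At £252.41/mo: 9 payments (last £12.79); total interest £159.51.
Interest saved = £821.07 − £159.51 = £661.56.

£661.56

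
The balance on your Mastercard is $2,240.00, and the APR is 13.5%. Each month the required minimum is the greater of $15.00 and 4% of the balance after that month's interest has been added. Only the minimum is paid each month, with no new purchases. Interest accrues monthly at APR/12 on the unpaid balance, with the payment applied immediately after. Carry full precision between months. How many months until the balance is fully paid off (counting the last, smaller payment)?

Monthly rate r = 13.5%/12 = 1.125% = 0.01125.
While 4% of the post-interest balance exceeds $15.00, each month B ← (B·(1+r))·(1 − 0.04), i.e. B shrinks by the factor (1+r)·0.96 = 0.9708.
This holds for months 1–61. Entering month 62 the balance is $367.42; 4% of the post-interest balance is now below $15.00, so the flat $15.00 minimum applies from here.
From month 62 a fixed $15.00 at rate r clears $367.42 in 29 more payments. Total: 61 + 29 = 90 months.

90 months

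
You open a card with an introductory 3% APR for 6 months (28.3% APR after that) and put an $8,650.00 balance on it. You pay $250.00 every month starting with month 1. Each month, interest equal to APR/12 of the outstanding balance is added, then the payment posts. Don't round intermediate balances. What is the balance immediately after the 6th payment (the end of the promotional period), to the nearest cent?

Promo months 1–6 at r₀ = 3%/12 = 0.0025; months 7+ at r₁ = 28.3%/12 = 0.0235833.
After month 6: iterate B ← B·(1+r₀) − $250.00 for 6 months → $7,271.16.

$7,271.16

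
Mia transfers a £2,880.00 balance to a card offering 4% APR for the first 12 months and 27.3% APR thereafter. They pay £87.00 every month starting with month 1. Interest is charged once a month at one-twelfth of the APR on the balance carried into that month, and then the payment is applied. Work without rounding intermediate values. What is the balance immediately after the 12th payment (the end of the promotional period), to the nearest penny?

£1,933.98

Promo months 1–12 at r₀ = 4%/12 = 0.00333333; months 13+ at r₁ = 27.3%/12 = 0.02275.
After month 12: iterate B ← B·(1+r₀) − £87.00 for 12 months → £1,933.98.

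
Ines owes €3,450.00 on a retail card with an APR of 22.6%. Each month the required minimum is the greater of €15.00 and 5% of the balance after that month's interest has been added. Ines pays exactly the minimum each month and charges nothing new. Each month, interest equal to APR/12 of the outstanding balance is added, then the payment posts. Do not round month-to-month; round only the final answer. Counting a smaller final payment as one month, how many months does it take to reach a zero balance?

101 months

Monthly rate r = 22.6%/12 = 1.88333% = 0.0188333.
While 5% of the post-interest balance exceeds €15.00, each month B ← (B·(1+r))·(1 − 0.05), i.e. B shrinks by the factor (1+r)·0.95 = 0.96789.
This holds for months 1–76. Entering month 77 the balance is €288.84; 5% of the post-interest balance is now below €15.00, so the flat €15.00 minimum applies from here.
From month 77 a fixed €15.00 at rate r clears €288.84 in 25 more payments. Total: 76 + 25 = 101 months.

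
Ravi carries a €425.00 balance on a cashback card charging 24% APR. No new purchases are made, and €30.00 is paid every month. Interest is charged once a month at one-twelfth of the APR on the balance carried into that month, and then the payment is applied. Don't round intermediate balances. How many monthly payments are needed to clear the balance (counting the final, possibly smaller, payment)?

17 payments

Monthly rate r = 24%/12 = 2% = 0.02.
Recurrence: B ← B·(1+r) − €30.00.
Month 1: interest €8.50; balance after payment €403.50.
Month 2: interest €8.07; balance after payment €381.57.
Closed form: n = −ln(1 − rB₀/P)/ln(1+r) = −ln(0.71667)/ln(1.02) ≈ 16.823, so the balance reaches zero during payment 17.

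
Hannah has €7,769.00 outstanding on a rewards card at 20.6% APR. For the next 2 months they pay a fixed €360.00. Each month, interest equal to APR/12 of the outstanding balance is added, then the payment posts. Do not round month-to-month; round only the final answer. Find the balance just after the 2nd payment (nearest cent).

€7,311.85

Monthly rate r = 20.6%/12 = 1.71667% = 0.0171667.
Each month: B ← B·(1+r) − €360.00.
Month 1: interest €133.37; balance after payment €7,542.37.
Month 2: interest €129.48; balance after payment €7,311.85.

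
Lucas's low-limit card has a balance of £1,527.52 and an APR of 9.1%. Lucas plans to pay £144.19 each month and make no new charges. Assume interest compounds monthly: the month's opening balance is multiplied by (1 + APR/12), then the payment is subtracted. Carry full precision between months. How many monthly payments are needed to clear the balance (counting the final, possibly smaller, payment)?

12 payments

Monthly rate r = 9.1%/12 = 0.758333% = 0.00758333.
Recurrence: B ← B·(1+r) − £144.19.
Month 1: interest £11.58; balance after payment £1,394.91.
Month 2: interest £10.58; balance after payment £1,261.30.
Closed form: n = −ln(1 − rB₀/P)/ln(1+r) = −ln(0.91966)/ln(1.00758) ≈ 11.085, so the balance reaches zero during payment 12.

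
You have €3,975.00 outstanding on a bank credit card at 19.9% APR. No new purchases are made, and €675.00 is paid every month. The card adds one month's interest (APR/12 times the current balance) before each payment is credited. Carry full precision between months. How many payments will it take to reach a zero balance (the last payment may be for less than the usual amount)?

7 months

Monthly rate r = 19.9%/12 = 1.65833% = 0.0165833.
Recurrence: B ← B·(1+r) − €675.00.
Month 1: interest €65.92; balance after payment €3,365.92.
Month 2: interest €55.82; balance after payment €2,746.74.
Closed form: n = −ln(1 − rB₀/P)/ln(1+r) = −ln(0.90234)/ln(1.01658) ≈ 6.248, so the balance reaches zero during payment 7.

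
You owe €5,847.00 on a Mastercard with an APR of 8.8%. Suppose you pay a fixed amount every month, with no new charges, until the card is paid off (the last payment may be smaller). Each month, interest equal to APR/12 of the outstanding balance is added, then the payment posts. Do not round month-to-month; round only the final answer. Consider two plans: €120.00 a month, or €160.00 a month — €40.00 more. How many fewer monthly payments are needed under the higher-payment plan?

18 fewer payments

Monthly rate r = 8.8%/12 = 0.733333% = 0.00733333.
At €120.00/mo: n = ⌈−ln(1 − rB₀/P)/ln(1+r)⌉ = 61 payments (last €61.02); total interest = total paid − €5,847.00 = €1,414.02.
At €160.00/mo: 43 payments (last €111.40); total interest €984.40.
Payments saved = 61 − 43 = 18.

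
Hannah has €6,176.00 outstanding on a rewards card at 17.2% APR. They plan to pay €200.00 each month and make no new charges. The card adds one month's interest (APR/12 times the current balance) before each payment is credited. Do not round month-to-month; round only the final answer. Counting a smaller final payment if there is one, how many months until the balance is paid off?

42 payments

Monthly rate r = 17.2%/12 = 1.43333% = 0.0143333.
Recurrence: B ← B·(1+r) − €200.00.
Month 1: interest €88.52; balance after payment €6,064.52.
Month 2: interest €86.92; balance after payment €5,951.45.
Closed form: n = −ln(1 − rB₀/P)/ln(1+r) = −ln(0.55739)/ln(1.01433) ≈ 41.070, so the balance reaches zero during payment 42.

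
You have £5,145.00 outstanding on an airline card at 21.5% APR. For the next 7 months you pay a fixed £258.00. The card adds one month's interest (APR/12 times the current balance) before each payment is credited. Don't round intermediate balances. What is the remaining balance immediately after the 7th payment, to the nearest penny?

£3,919.98

Monthly rate r = 21.5%/12 = 1.79167% = 0.0179167.
Each month: B ← B·(1+r) − £258.00.
Month 1: interest £92.18; balance after payment £4,979.18.
Month 2: interest £89.21; balance after payment £4,810.39.
Month 3: interest £86.19; balance after payment £4,638.58.
Month 4: interest £83.11; balance after payment £4,463.69.
Month 5: interest £79.97; balance after payment £4,285.66.
Month 6: interest £76.78; balance after payment £4,104.44.
Month 7: interest £73.54; balance after payment £3,919.98.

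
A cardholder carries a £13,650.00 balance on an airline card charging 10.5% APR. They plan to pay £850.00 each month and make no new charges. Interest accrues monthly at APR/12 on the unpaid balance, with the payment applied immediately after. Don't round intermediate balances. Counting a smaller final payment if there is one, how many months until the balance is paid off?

18 payments

Monthly rate r = 10.5%/12 = 0.875% = 0.00875.
Recurrence: B ← B·(1+r) − £850.00.
Month 1: interest £119.44; balance after payment £12,919.44.
Month 2: interest £113.05; balance after payment £12,182.48.
Closed form: n = −ln(1 − rB₀/P)/ln(1+r) = −ln(0.85949)/ln(1.00875) ≈ 17.381, so the balance reaches zero during payment 18.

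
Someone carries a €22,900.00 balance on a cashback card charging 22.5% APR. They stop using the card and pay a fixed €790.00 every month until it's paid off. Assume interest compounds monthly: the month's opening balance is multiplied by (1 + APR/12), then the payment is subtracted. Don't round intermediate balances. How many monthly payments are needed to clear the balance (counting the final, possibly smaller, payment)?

Monthly rate r = 22.5%/12 = 1.875% = 0.01875.
Recurrence: B ← B·(1+r) − €790.00.
Month 1: interest €429.38; balance after payment €22,539.38.
Month 2: interest €422.61; balance after payment €22,171.99.
Closed form: n = −ln(1 − rB₀/P)/ln(1+r) = −ln(0.45649)/ln(1.01875) ≈ 42.215, so the balance reaches zero during payment 43.

43 payments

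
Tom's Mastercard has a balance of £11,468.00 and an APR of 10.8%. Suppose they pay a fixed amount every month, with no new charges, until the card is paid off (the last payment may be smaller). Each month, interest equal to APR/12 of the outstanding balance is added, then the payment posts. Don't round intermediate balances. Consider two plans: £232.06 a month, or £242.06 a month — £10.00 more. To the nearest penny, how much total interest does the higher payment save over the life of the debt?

Monthly rate r = 10.8%/12 = 0.9% = 0.009.
At £232.06/mo: n = ⌈−ln(1 − rB₀/P)/ln(1+r)⌉ = 66 payments (last £155.10); total interest = total paid − £11,468.00 = £3,771.00.
At £242.06/mo: 63 payments (last £8.19); total interest £3,547.91.
Interest saved = £3,771.00 − £3,547.91 = £223.09.

£223.09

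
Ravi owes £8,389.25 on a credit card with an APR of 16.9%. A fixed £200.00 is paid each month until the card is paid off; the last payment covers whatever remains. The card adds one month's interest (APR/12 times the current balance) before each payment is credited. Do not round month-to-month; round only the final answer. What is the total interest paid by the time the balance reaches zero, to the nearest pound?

£4,388

Monthly rate r = 16.9%/12 = 1.40833% = 0.0140833.
Payoff takes n = ⌈−ln(1 − rB₀/P)/ln(1+r)⌉ = ⌈63.883⌉ = 64 payments; the last is £176.78.
Total paid = 63·£200.00 + £176.78 = £12,776.78.
Total interest = total paid − principal = £12,776.78 − £8,389.25 = £4,387.53.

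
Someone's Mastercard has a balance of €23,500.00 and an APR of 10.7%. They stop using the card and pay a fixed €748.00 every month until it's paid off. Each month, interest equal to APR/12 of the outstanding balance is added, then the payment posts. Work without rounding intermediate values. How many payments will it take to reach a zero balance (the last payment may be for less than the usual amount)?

38 months

Monthly rate r = 10.7%/12 = 0.891667% = 0.00891667.
Recurrence: B ← B·(1+r) − €748.00.
Month 1: interest €209.54; balance after payment €22,961.54.
Month 2: interest €204.74; balance after payment €22,418.28.
Closed form: n = −ln(1 − rB₀/P)/ln(1+r) = −ln(0.71986)/ln(1.00892) ≈ 37.027, so the balance reaches zero during payment 38.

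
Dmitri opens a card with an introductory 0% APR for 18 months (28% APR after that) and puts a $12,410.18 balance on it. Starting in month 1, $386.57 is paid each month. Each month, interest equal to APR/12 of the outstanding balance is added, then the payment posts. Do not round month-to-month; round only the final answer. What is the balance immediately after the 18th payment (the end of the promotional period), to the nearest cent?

Promo months 1–18 at r₀ = 0%/12 = 0; months 19+ at r₁ = 28%/12 = 0.0233333.
After month 18 (no interest yet): B = $12,410.18 − 18·$386.57 = $5,451.92.

$5,451.92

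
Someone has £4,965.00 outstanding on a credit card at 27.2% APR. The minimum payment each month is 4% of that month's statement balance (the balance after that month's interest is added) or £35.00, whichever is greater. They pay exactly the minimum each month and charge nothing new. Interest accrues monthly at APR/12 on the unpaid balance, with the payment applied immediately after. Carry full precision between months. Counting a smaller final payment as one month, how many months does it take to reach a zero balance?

Monthly rate r = 27.2%/12 = 2.26667% = 0.0226667.
While 4% of the post-interest balance exceeds £35.00, each month B ← (B·(1+r))·(1 − 0.04), i.e. B shrinks by the factor (1+r)·0.96 = 0.98176.
This holds for months 1–96. Entering month 97 the balance is £848.07; 4% of the post-interest balance is now below £35.00, so the flat £35.00 minimum applies from here.
From month 97 a fixed £35.00 at rate r clears £848.07 in 36 more payments. Total: 96 + 36 = 132 months.

132 months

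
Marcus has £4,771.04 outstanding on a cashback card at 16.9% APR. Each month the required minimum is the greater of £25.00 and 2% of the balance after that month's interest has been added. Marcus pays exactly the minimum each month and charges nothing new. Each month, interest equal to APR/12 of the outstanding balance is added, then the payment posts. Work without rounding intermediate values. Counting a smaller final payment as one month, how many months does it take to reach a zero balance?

Monthly rate r = 16.9%/12 = 1.40833% = 0.0140833.
While 2% of the post-interest balance exceeds £25.00, each month B ← (B·(1+r))·(1 − 0.02), i.e. B shrinks by the factor (1+r)·0.98 = 0.9938.
This holds for months 1–218. Entering month 219 the balance is £1,230.13; 2% of the post-interest balance is now below £25.00, so the flat £25.00 minimum applies from here.
From month 219 a fixed £25.00 at rate r clears £1,230.13 in 85 more payments. Total: 218 + 85 = 303 months.

303 months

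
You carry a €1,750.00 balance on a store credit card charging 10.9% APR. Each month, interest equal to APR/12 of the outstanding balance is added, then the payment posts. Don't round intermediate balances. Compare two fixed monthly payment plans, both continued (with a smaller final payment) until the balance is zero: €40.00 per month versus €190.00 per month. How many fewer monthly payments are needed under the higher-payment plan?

Monthly rate r = 10.9%/12 = 0.908333% = 0.00908333.
At €40.00/mo: n = ⌈−ln(1 − rB₀/P)/ln(1+r)⌉ = 57 payments (last €0.55); total interest = total paid − €1,750.00 = €490.55.
At €190.00/mo: 10 payments (last €126.04); total interest €86.04.
Payments saved = 57 − 10 = 47.

47 fewer payments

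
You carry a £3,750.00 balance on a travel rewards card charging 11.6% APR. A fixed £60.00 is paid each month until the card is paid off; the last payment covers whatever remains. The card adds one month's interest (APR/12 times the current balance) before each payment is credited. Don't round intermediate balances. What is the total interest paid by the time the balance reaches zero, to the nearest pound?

£2,030

Monthly rate r = 11.6%/12 = 0.966667% = 0.00966667.
Payoff takes n = ⌈−ln(1 − rB₀/P)/ln(1+r)⌉ = ⌈96.335⌉ = 97 payments; the last is £20.14.
Total paid = 96·£60.00 + £20.14 = £5,780.14.
Total interest = total paid − principal = £5,780.14 − £3,750.00 = £2,030.14.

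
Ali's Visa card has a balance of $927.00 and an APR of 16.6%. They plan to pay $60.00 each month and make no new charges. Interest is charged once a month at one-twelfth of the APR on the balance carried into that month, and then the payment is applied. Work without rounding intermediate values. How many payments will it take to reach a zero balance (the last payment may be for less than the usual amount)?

18 payments

Monthly rate r = 16.6%/12 = 1.38333% = 0.0138333.
Recurrence: B ← B·(1+r) − $60.00.
Month 1: interest $12.82; balance after payment $879.82.
Month 2: interest $12.17; balance after payment $831.99.
Closed form: n = −ln(1 − rB₀/P)/ln(1+r) = −ln(0.78627)/ln(1.01383) ≈ 17.502, so the balance reaches zero during payment 18.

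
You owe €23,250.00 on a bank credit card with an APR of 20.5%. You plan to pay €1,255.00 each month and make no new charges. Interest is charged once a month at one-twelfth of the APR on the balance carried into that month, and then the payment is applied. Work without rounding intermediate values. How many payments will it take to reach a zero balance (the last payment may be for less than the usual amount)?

23 months

Monthly rate r = 20.5%/12 = 1.70833% = 0.0170833.
Recurrence: B ← B·(1+r) − €1,255.00.
Month 1: interest €397.19; balance after payment €22,392.19.
Month 2: interest €382.53; balance after payment €21,519.72.
Closed form: n = −ln(1 − rB₀/P)/ln(1+r) = −ln(0.68352)/ln(1.01708) ≈ 22.463, so the balance reaches zero during payment 23.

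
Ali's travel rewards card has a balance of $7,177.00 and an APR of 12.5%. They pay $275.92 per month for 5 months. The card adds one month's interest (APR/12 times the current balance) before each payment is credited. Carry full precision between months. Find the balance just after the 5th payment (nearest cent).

Monthly rate r = 12.5%/12 = 1.04167% = 0.0104167.
Each month: B ← B·(1+r) − $275.92.
Month 1: interest $74.76; balance after payment $6,975.84.
Month 2: interest $72.67; balance after payment $6,772.59.
Month 3: interest $70.55; balance after payment $6,567.21.
Month 4: interest $68.41; balance after payment $6,359.70.
Month 5: interest $66.25; balance after payment $6,150.03.

$6,150.03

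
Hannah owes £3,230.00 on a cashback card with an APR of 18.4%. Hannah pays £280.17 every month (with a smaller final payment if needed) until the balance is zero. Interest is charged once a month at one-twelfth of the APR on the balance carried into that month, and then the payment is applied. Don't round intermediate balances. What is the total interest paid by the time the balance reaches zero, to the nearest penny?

Monthly rate r = 18.4%/12 = 1.53333% = 0.0153333.
Payoff takes n = ⌈−ln(1 − rB₀/P)/ln(1+r)⌉ = ⌈12.783⌉ = 13 payments; the last is £219.84.
Total paid = 12·£280.17 + £219.84 = £3,581.88.
Total interest = total paid − principal = £3,581.88 − £3,230.00 = £351.88.

£351.88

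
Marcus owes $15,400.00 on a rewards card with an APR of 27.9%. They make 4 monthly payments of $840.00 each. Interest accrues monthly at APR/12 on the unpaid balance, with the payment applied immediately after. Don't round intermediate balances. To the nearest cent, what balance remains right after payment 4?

Monthly rate r = 27.9%/12 = 2.325% = 0.02325.
Each month: B ← B·(1+r) − $840.00.
Month 1: interest $358.05; balance after payment $14,918.05.
Month 2: interest $346.84; balance after payment $14,424.89.
Month 3: interest $335.38; balance after payment $13,920.27.
Month 4: interest $323.65; balance after payment $13,403.92.

$13,403.92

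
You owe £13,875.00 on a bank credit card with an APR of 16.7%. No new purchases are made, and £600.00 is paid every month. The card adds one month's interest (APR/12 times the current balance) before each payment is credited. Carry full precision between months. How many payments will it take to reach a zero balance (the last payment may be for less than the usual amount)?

29 payments

Monthly rate r = 16.7%/12 = 1.39167% = 0.0139167.
Recurrence: B ← B·(1+r) − £600.00.
Month 1: interest £193.09; balance after payment £13,468.09.
Month 2: interest £187.43; balance after payment £13,055.52.
Closed form: n = −ln(1 − rB₀/P)/ln(1+r) = −ln(0.67818)/ln(1.01392) ≈ 28.099, so the balance reaches zero during payment 29.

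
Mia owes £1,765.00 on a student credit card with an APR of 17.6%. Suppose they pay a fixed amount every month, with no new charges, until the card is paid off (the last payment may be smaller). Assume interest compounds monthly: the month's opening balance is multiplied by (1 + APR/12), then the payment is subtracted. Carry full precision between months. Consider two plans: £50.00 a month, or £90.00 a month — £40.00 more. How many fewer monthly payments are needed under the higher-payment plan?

Monthly rate r = 17.6%/12 = 1.46667% = 0.0146667.
At £50.00/mo: n = ⌈−ln(1 − rB₀/P)/ln(1+r)⌉ = 51 payments (last £4.32); total interest = total paid − £1,765.00 = £739.32.
At £90.00/mo: 24 payments (last £26.55); total interest £331.55.
Payments saved = 51 − 24 = 27.

27 fewer payments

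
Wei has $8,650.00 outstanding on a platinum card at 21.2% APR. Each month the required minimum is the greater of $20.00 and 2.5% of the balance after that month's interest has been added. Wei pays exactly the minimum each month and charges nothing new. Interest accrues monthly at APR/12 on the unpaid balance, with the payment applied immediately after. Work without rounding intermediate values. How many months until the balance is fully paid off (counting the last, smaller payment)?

375 months

Monthly rate r = 21.2%/12 = 1.76667% = 0.0176667.
While 2.5% of the post-interest balance exceeds $20.00, each month B ← (B·(1+r))·(1 − 0.025), i.e. B shrinks by the factor (1+r)·0.975 = 0.99223.
This holds for months 1–308. Entering month 309 the balance is $781.53; 2.5% of the post-interest balance is now below $20.00, so the flat $20.00 minimum applies from here.
From month 309 a fixed $20.00 at rate r clears $781.53 in 67 more payments. Total: 308 + 67 = 375 months.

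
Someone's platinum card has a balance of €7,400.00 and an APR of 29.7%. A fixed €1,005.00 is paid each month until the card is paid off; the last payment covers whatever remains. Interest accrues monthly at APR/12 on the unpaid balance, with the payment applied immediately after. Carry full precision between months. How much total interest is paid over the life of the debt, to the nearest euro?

€872

Monthly rate r = 29.7%/12 = 2.475% = 0.02475.
Payoff takes n = ⌈−ln(1 − rB₀/P)/ln(1+r)⌉ = ⌈8.229⌉ = 9 payments; the last is €232.18.
Total paid = 8·€1,005.00 + €232.18 = €8,272.18.
Total interest = total paid − principal = €8,272.18 − €7,400.00 = €872.18.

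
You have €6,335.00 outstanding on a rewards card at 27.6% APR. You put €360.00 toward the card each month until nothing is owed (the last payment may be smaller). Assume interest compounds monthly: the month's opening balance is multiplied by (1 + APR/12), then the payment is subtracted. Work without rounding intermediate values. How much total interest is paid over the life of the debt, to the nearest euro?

Monthly rate r = 27.6%/12 = 2.3% = 0.023.
Payoff takes n = ⌈−ln(1 − rB₀/P)/ln(1+r)⌉ = ⌈22.813⌉ = 23 payments; the last is €293.22.
Total paid = 22·€360.00 + €293.22 = €8,213.22.
Total interest = total paid − principal = €8,213.22 − €6,335.00 = €1,878.22.

€1,878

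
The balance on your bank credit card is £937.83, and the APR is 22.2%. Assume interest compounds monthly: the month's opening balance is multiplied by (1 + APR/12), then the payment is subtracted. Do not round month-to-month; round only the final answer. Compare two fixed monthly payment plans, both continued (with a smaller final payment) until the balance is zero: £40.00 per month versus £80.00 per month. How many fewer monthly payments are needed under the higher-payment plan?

18 fewer payments

Monthly rate r = 22.2%/12 = 1.85% = 0.0185.
At £40.00/mo: n = ⌈−ln(1 − rB₀/P)/ln(1+r)⌉ = 32 payments (last £1.00); total interest = total paid − £937.83 = £303.17.
At £80.00/mo: 14 payments (last £27.04); total interest £129.21.
Payments saved = 32 − 14 = 18.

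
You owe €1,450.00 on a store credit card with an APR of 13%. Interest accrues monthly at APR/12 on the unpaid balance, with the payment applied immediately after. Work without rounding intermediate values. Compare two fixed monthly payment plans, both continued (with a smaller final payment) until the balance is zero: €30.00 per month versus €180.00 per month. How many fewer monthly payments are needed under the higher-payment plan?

60 fewer payments

Monthly rate r = 13%/12 = 1.08333% = 0.0108333.
At €30.00/mo: n = ⌈−ln(1 − rB₀/P)/ln(1+r)⌉ = 69 payments (last €24.57); total interest = total paid − €1,450.00 = €614.57.
At €180.00/mo: 9 payments (last €85.66); total interest €75.66.
Payments saved = 69 − 9 = 60.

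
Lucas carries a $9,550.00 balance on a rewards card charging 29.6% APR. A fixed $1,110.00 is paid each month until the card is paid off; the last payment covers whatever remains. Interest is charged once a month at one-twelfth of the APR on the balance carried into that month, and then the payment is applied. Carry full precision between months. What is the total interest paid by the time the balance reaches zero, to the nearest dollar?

Monthly rate r = 29.6%/12 = 2.46667% = 0.0246667.
Payoff takes n = ⌈−ln(1 − rB₀/P)/ln(1+r)⌉ = ⌈9.789⌉ = 10 payments; the last is $878.36.
Total paid = 9·$1,110.00 + $878.36 = $10,868.36.
Total interest = total paid − principal = $10,868.36 − $9,550.00 = $1,318.36.

$1,318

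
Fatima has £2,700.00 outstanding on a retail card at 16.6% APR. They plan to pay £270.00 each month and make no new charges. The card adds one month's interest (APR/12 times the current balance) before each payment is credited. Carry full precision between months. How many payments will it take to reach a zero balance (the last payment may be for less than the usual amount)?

Monthly rate r = 16.6%/12 = 1.38333% = 0.0138333.
Recurrence: B ← B·(1+r) − £270.00.
Month 1: interest £37.35; balance after payment £2,467.35.
Month 2: interest £34.13; balance after payment £2,231.48.
Closed form: n = −ln(1 − rB₀/P)/ln(1+r) = −ln(0.86167)/ln(1.01383) ≈ 10.837, so the balance reaches zero during payment 11.

11 months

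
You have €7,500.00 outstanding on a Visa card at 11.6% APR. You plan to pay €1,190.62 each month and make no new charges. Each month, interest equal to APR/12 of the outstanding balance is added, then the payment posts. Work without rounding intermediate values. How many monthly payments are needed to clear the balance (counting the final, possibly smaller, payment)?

7 payments

Monthly rate r = 11.6%/12 = 0.966667% = 0.00966667.
Recurrence: B ← B·(1+r) − €1,190.62.
Month 1: interest €72.50; balance after payment €6,381.88.
Month 2: interest €61.69; balance after payment €5,252.95.
Closed form: n = −ln(1 − rB₀/P)/ln(1+r) = −ln(0.93911)/ln(1.00967) ≈ 6.531, so the balance reaches zero during payment 7.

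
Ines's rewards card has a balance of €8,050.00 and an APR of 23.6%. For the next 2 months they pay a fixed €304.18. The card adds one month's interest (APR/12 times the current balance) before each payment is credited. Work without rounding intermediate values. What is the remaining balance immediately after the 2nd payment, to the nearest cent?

Monthly rate r = 23.6%/12 = 1.96667% = 0.0196667.
Each month: B ← B·(1+r) − €304.18.
Month 1: interest €158.32; balance after payment €7,904.14.
Month 2: interest €155.45; balance after payment €7,755.40.

€7,755.40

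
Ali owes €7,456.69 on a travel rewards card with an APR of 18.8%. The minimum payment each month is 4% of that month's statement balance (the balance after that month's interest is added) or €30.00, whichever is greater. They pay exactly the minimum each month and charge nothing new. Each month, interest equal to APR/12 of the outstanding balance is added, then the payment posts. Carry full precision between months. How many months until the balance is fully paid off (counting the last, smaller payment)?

123 months

Monthly rate r = 18.8%/12 = 1.56667% = 0.0156667.
While 4% of the post-interest balance exceeds €30.00, each month B ← (B·(1+r))·(1 − 0.04), i.e. B shrinks by the factor (1+r)·0.96 = 0.97504.
This holds for months 1–92. Entering month 93 the balance is €728.80; 4% of the post-interest balance is now below €30.00, so the flat €30.00 minimum applies from here.
From month 93 a fixed €30.00 at rate r clears €728.80 in 31 more payments. Total: 92 + 31 = 123 months.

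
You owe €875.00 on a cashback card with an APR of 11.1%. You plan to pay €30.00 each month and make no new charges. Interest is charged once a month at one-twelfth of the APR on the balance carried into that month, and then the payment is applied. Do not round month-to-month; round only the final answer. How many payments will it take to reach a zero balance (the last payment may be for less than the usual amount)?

35 months

Monthly rate r = 11.1%/12 = 0.925% = 0.00925.
Recurrence: B ← B·(1+r) − €30.00.
Month 1: interest €8.09; balance after payment €853.09.
Month 2: interest €7.89; balance after payment €830.98.
Closed form: n = −ln(1 − rB₀/P)/ln(1+r) = −ln(0.73021)/ln(1.00925) ≈ 34.149, so the balance reaches zero during payment 35.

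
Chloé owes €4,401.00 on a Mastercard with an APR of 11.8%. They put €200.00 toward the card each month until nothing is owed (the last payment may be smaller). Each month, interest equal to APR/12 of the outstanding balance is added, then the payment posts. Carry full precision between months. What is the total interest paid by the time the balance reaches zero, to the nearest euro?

Monthly rate r = 11.8%/12 = 0.983333% = 0.00983333.
Payoff takes n = ⌈−ln(1 − rB₀/P)/ln(1+r)⌉ = ⌈24.918⌉ = 25 payments; the last is €183.76.
Total paid = 24·€200.00 + €183.76 = €4,983.76.
Total interest = total paid − principal = €4,983.76 − €4,401.00 = €582.76.

€583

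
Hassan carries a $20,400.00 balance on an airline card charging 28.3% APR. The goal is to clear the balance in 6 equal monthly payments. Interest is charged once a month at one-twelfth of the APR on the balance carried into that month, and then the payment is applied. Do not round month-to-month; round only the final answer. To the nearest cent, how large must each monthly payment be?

$3,686.09

Monthly rate r = 28.3%/12 = 2.35833% = 0.0235833.
Level-payment amortization: P = B₀·r / (1 − (1+r)^(−n)) = 20400.00·0.0235833 / (1 − 1.02358^(−6)).
Denominator 1 − (1+r)^(−6) = 0.130517661.
P = 481.1 / 0.130517661 ≈ 3686.09.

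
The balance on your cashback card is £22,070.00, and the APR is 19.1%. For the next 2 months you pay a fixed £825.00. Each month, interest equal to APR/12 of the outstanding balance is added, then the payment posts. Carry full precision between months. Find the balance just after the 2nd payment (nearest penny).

£21,115.02

Monthly rate r = 19.1%/12 = 1.59167% = 0.0159167.
Each month: B ← B·(1+r) − £825.00.
Month 1: interest £351.28; balance after payment £21,596.28.
Month 2: interest £343.74; balance after payment £21,115.02.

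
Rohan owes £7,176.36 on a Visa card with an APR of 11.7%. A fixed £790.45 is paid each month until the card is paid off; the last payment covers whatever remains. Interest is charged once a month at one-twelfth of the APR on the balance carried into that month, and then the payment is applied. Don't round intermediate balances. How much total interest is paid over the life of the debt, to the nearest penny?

Monthly rate r = 11.7%/12 = 0.975% = 0.00975.
Payoff takes n = ⌈−ln(1 − rB₀/P)/ln(1+r)⌉ = ⌈9.552⌉ = 10 payments; the last is £437.53.
Total paid = 9·£790.45 + £437.53 = £7,551.58.
Total interest = total paid − principal = £7,551.58 − £7,176.36 = £375.22.

£375.22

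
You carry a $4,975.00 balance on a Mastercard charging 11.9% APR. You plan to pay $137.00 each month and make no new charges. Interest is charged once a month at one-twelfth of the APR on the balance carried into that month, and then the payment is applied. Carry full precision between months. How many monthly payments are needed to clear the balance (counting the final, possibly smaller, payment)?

Monthly rate r = 11.9%/12 = 0.991667% = 0.00991667.
Recurrence: B ← B·(1+r) − $137.00.
Month 1: interest $49.34; balance after payment $4,887.34.
Month 2: interest $48.47; balance after payment $4,798.80.
Closed form: n = −ln(1 − rB₀/P)/ln(1+r) = −ln(0.63989)/ln(1.00992) ≈ 45.244, so the balance reaches zero during payment 46.

46 months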